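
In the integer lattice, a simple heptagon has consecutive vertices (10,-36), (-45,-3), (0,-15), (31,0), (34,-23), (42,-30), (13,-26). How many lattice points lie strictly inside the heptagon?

1085

The shoelace formula gives twice the area as |(10·(-3) − (-45)·(-36)) + ((-45)·(-15) − 0·(-3)) + (0·0 − 31·(-15)) + (31·(-23) − 34·0) + (34·(-30) − 42·(-23)) + (42·(-26) − 13·(-30)) + (13·(-36) − 10·(-26))| = 2187, so the area is 1093.5.
Along each edge there are gcd(|Δx|,|Δy|)+1 lattice points, so counting each shared vertex once the boundary has gcd(55,33) + gcd(45,12) + gcd(31,15) + gcd(3,23) + gcd(8,7) + gcd(29,4) + gcd(3,10) = 11+3+1+1+1+1+1 = 19.
By Pick's theorem A = I + B/2 − 1, so I = 1093.5 − 19/2 + 1 = 1085.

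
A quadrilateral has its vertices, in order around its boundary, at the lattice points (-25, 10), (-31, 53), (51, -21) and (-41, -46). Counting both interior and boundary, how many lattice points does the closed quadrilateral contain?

3924

Using the shoelace formula, 2A = |[(-25)·53 − (-31)·10] + [(-31)·(-21) − 51·53] + [51·(-46) − (-41)·(-21)] + [(-41)·10 − (-25)·(-46)]| = 7834, so the area is 3917.
The number of boundary lattice points is Σ gcd(|Δx|,|Δy|) = gcd(6,43) + gcd(82,74) + gcd(92,25) + gcd(16,56) = 1+2+1+8 = 12.
Pick's theorem gives I = A − B/2 + 1 = 3917 − 12/2 + 1 = 3912, so the closed region contains I + B = 3912 + 12 = 3924 lattice points.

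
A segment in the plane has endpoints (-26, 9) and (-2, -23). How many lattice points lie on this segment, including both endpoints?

9

The number of lattice points on a segment between lattice points is gcd(|Δx|,|Δy|) + 1 = gcd(24,32) + 1 = 8 + 1 = 9.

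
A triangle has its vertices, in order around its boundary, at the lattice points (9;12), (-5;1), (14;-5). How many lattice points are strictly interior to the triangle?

146

Using the shoelace formula, 2A = |(9·1 − (-5)·12) + ((-5)·(-5) − 14·1) + (14·12 − 9·(-5))| = 293, so the area is 293/2.
The number of boundary lattice points is Σ gcd(|Δx|,|Δy|) = gcd(14,11) + gcd(19,6) + gcd(5,17) = 1+1+1 = 3.
Pick's theorem gives I = A − B/2 + 1 = 293/2 − 3/2 + 1 = 146.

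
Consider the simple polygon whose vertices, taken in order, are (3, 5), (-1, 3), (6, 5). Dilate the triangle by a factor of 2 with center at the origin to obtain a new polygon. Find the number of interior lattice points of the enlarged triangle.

7

By the shoelace formula, twice the signed area is |[3·3 − (-1)·5] + [(-1)·5 − 6·3] + [6·5 − 3·5]| = 6, so the area is 3.
Along each edge there are gcd(|Δx|,|Δy|)+1 lattice points, so counting each shared vertex once the boundary has gcd(4,2) + gcd(7,2) + gcd(3,0) = 2+1+3 = 6.
Scaling by 2 multiplies the area by 2² = 4 (so the new area is 12) and multiplies the boundary lattice-point count by 2, giving 12.
By Pick's theorem, the interior count of the dilated polygon is 12 − 12/2 + 1 = 7.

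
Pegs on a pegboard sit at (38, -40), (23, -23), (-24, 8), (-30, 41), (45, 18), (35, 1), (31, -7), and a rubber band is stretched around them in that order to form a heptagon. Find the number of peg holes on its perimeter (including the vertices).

12

The number of boundary lattice points is Σ gcd(|Δx|,|Δy|) = gcd(15,17) + gcd(47,31) + gcd(6,33) + gcd(75,23) + gcd(10,17) + gcd(4,8) + gcd(7,33) = 1+1+3+1+1+4+1 = 12.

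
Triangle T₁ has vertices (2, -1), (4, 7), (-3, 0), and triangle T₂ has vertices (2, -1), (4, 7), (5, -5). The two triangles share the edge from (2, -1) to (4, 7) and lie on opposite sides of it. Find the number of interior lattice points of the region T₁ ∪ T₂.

33

The union is the simple quadrilateral with vertices (2, -1), (-3, 0), (4, 7), (5, -5) in order.
The shoelace formula gives twice the area as |(2·0 − (-3)·(-1)) + ((-3)·7 − 4·0) + (4·(-5) − 5·7) + (5·(-1) − 2·(-5))| = 74, so the area is 37.
Along each edge there are gcd(|Δx|,|Δy|)+1 lattice points, so counting each shared vertex once the boundary has gcd(5,1) + gcd(7,7) + gcd(1,12) + gcd(3,4) = 1+7+1+1 = 10.
By Pick's theorem I = A − B/2 + 1 = 37 − 10/2 + 1 = 33.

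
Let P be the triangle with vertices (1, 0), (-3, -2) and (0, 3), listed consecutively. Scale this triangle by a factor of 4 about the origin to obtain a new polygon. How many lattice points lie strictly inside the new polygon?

By the shoelace formula, twice the signed area is |[1·(-2) − (-3)·0] + [(-3)·3 − 0·(-2)] + [0·0 − 1·3]| = 14, so the area is 7.
Along each edge there are gcd(|Δx|,|Δy|)+1 lattice points, so counting each shared vertex once the boundary has gcd(4,2) + gcd(3,5) + gcd(1,3) = 2+1+1 = 4.
Scaling by 4 multiplies the area by 4² = 16 (so the new area is 112) and multiplies the boundary lattice-point count by 4, giving 16.
By Pick's theorem, the interior count of the dilated polygon is 112 − 16/2 + 1 = 105.

105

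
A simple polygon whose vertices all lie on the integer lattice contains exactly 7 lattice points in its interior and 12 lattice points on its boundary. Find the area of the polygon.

12

By Pick's theorem, A = I + B/2 − 1 = 7 + 12/2 − 1 = 12.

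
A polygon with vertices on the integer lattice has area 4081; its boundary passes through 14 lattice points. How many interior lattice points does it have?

4075

Pick's theorem A = I + B/2 − 1 rearranges to I = A − B/2 + 1 = 4081 − 14/2 + 1 = 4075.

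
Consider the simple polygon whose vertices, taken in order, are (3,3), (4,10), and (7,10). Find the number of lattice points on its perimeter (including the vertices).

5

Summing gcd(|Δx|,|Δy|) over the edges gives the boundary count: gcd(1,7) + gcd(3,0) + gcd(4,7) = 1+3+1 = 5.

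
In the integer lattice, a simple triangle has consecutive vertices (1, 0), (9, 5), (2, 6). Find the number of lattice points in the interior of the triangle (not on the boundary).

The shoelace formula gives twice the area as |(1·5 − 9·0) + (9·6 − 2·5) + (2·0 − 1·6)| = 43, so the area is 43/2.
Along each edge there are gcd(|Δx|,|Δy|)+1 lattice points, so counting each shared vertex once the boundary has gcd(8,5) + gcd(7,1) + gcd(1,6) = 1+1+1 = 3.
By Pick's theorem A = I + B/2 − 1, so I = 43/2 − 3/2 + 1 = 21.

21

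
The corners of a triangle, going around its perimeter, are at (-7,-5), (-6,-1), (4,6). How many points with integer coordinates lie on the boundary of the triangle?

Along each edge there are gcd(|Δx|,|Δy|)+1 lattice points, so counting each shared vertex once the boundary has gcd(1,4) + gcd(10,7) + gcd(11,11) = 1+1+11 = 13.

13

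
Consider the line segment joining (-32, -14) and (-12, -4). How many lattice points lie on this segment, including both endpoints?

11

The number of lattice points on a segment between lattice points is gcd(|Δx|,|Δy|) + 1 = gcd(20,10) + 1 = 10 + 1 = 11.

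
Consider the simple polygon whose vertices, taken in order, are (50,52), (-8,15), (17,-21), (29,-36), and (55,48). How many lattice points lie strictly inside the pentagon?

By the shoelace formula, twice the signed area is |(50·15 − (-8)·52) + ((-8)·(-21) − 17·15) + (17·(-36) − 29·(-21)) + (29·48 − 55·(-36)) + (55·52 − 50·48)| = 4908, so the area is 2454.
The number of boundary lattice points is Σ gcd(|Δx|,|Δy|) = gcd(58,37) + gcd(25,36) + gcd(12,15) + gcd(26,84) + gcd(5,4) = 1+1+3+2+1 = 8.
By Pick's theorem A = I + B/2 − 1, so I = 2454 − 8/2 + 1 = 2451.

2451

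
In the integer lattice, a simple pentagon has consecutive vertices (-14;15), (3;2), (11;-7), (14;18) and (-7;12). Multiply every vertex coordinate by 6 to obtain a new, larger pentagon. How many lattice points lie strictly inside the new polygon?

9646

By the shoelace formula, twice the signed area is |[(-14)·2 − 3·15] + [3·(-7) − 11·2] + [11·18 − 14·(-7)] + [14·12 − (-7)·18] + [(-7)·15 − (-14)·12]| = 537, so the area is 537/2.
Along each edge there are gcd(|Δx|,|Δy|)+1 lattice points, so counting each shared vertex once the boundary has gcd(17,13) + gcd(8,9) + gcd(3,25) + gcd(21,6) + gcd(7,3) = 1+1+1+3+1 = 7.
Scaling by 6 multiplies the area by 6² = 36 (so the new area is 9666) and multiplies the boundary lattice-point count by 6, giving 42.
By Pick's theorem, the interior count of the dilated polygon is 9666 − 42/2 + 1 = 9646.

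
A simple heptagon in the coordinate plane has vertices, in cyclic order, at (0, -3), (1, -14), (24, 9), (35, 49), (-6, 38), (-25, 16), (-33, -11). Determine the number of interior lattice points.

The shoelace formula gives twice the area as |[0·(-14) − 1·(-3)] + [1·9 − 24·(-14)] + [24·49 − 35·9] + [35·38 − (-6)·49] + [(-6)·16 − (-25)·38] + [(-25)·(-11) − (-33)·16] + [(-33)·(-3) − 0·(-11)]| = 4589, so the area is 4589/2.
Along each edge there are gcd(|Δx|,|Δy|)+1 lattice points, so counting each shared vertex once the boundary has gcd(1,11) + gcd(23,23) + gcd(11,40) + gcd(41,11) + gcd(19,22) + gcd(8,27) + gcd(33,8) = 1+23+1+1+1+1+1 = 29.
By Pick's theorem A = I + B/2 − 1, so I = 4589/2 − 29/2 + 1 = 2281.

2281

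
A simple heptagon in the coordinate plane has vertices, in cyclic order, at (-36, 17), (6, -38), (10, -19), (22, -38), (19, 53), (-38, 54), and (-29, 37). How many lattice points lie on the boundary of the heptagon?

The number of boundary lattice points is Σ gcd(|Δx|,|Δy|) = gcd(42,55) + gcd(4,19) + gcd(12,19) + gcd(3,91) + gcd(57,1) + gcd(9,17) + gcd(7,20) = 1+1+1+1+1+1+1 = 7.

7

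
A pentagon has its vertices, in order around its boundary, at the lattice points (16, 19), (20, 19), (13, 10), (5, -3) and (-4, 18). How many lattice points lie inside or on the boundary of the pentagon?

The shoelace formula gives twice the area as |(16·19 − 20·19) + (20·10 − 13·19) + (13·(-3) − 5·10) + (5·18 − (-4)·(-3)) + ((-4)·19 − 16·18)| = 498, so the area is 249.
Summing gcd(|Δx|,|Δy|) over the edges gives the boundary count: gcd(4,0) + gcd(7,9) + gcd(8,13) + gcd(9,21) + gcd(20,1) = 4+1+1+3+1 = 10.
Pick's theorem gives I = A − B/2 + 1 = 249 − 10/2 + 1 = 245, so the closed region contains I + B = 245 + 10 = 255 lattice points.

255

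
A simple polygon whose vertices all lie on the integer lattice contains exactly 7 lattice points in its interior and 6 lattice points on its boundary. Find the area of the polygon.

9

By Pick's theorem, A = I + B/2 − 1 = 7 + 6/2 − 1 = 9.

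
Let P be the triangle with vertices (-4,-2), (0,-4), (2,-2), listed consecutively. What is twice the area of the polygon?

Using the shoelace formula, 2A = |((-4)·(-4) − 0·(-2)) + (0·(-2) − 2·(-4)) + (2·(-2) − (-4)·(-2))| = 12, so the area is 6.

12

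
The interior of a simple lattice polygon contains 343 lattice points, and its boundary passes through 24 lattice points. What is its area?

By Pick's theorem, A = I + B/2 − 1 = 343 + 24/2 − 1 = 354.

354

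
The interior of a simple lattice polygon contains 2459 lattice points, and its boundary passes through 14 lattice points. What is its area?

2465

By Pick's theorem, A = I + B/2 − 1 = 2459 + 14/2 − 1 = 2465.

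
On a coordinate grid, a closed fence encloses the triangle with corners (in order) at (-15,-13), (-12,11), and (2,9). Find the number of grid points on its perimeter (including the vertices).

6

Summing gcd(|Δx|,|Δy|) over the edges gives the boundary count: gcd(3,24) + gcd(14,2) + gcd(17,22) = 3+2+1 = 6.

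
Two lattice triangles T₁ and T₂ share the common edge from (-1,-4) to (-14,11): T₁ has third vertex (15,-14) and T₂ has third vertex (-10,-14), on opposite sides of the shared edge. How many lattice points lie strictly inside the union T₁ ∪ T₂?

The union is the simple quadrilateral with vertices (-1,-4), (15,-14), (-14,11), (-10,-14) in order.
Using the shoelace formula, 2A = |[(-1)·(-14) − 15·(-4)] + [15·11 − (-14)·(-14)] + [(-14)·(-14) − (-10)·11] + [(-10)·(-4) − (-1)·(-14)]| = 375, so the area is 187.5.
The number of boundary lattice points is Σ gcd(|Δx|,|Δy|) = gcd(16,10) + gcd(29,25) + gcd(4,25) + gcd(9,10) = 2+1+1+1 = 5.
By Pick's theorem I = A − B/2 + 1 = 187.5 − 5/2 + 1 = 186.

186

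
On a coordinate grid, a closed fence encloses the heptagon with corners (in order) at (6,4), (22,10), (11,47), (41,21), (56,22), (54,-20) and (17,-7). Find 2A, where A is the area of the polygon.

The shoelace formula gives twice the area as |[6·10 − 22·4] + [22·47 − 11·10] + [11·21 − 41·47] + [41·22 − 56·21] + [56·(-20) − 54·22] + [54·(-7) − 17·(-20)] + [17·4 − 6·(-7)]| = 3310, so the area is 1655.

3310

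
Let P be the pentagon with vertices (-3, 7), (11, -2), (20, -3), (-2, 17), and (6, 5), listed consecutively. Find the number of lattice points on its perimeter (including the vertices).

9

Along each edge there are gcd(|Δx|,|Δy|)+1 lattice points, so counting each shared vertex once the boundary has gcd(14,9) + gcd(9,1) + gcd(22,20) + gcd(8,12) + gcd(9,2) = 1+1+2+4+1 = 9.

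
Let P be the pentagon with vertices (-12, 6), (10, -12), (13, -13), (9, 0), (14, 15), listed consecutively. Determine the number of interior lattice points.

309

The shoelace formula gives twice the area as |((-12)·(-12) − 10·6) + (10·(-13) − 13·(-12)) + (13·0 − 9·(-13)) + (9·15 − 14·0) + (14·6 − (-12)·15)| = 626, so the area is 313.
Along each edge there are gcd(|Δx|,|Δy|)+1 lattice points, so counting each shared vertex once the boundary has gcd(22,18) + gcd(3,1) + gcd(4,13) + gcd(5,15) + gcd(26,9) = 2+1+1+5+1 = 10.
Pick's theorem gives I = A − B/2 + 1 = 313 − 10/2 + 1 = 309.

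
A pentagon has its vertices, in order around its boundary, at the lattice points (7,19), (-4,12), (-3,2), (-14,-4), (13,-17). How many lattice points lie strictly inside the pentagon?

Using the shoelace formula, 2A = |(7·12 − (-4)·19) + ((-4)·2 − (-3)·12) + ((-3)·(-4) − (-14)·2) + ((-14)·(-17) − 13·(-4)) + (13·19 − 7·(-17))| = 884, so the area is 442.
The number of boundary lattice points is Σ gcd(|Δx|,|Δy|) = gcd(11,7) + gcd(1,10) + gcd(11,6) + gcd(27,13) + gcd(6,36) = 1+1+1+1+6 = 10.
By Pick's theorem A = I + B/2 − 1, so I = 442 − 10/2 + 1 = 438.

438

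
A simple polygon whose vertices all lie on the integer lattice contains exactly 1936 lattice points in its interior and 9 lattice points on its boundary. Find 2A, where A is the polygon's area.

Pick's theorem states A = I + B/2 − 1, so A = 1936 + 9/2 − 1 = 3879/2.
Hence 2A = 3879.

3879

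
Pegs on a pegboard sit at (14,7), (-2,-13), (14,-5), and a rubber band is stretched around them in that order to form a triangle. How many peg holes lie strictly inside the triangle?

By the shoelace formula, twice the signed area is |(14·(-13) − (-2)·7) + ((-2)·(-5) − 14·(-13)) + (14·7 − 14·(-5))| = 192, so the area is 96.
Summing gcd(|Δx|,|Δy|) over the edges gives the boundary count: gcd(16,20) + gcd(16,8) + gcd(0,12) = 4+8+12 = 24.
Pick's theorem gives I = A − B/2 + 1 = 96 − 24/2 + 1 = 85.

85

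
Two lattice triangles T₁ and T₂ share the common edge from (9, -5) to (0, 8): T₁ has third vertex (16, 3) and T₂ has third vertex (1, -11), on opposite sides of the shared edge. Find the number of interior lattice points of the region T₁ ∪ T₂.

The union is the simple quadrilateral with vertices (9, -5), (16, 3), (0, 8), (1, -11) in order.
By the shoelace formula, twice the signed area is |[9·3 − 16·(-5)] + [16·8 − 0·3] + [0·(-11) − 1·8] + [1·(-5) − 9·(-11)]| = 321, so the area is 321/2.
Along each edge there are gcd(|Δx|,|Δy|)+1 lattice points, so counting each shared vertex once the boundary has gcd(7,8) + gcd(16,5) + gcd(1,19) + gcd(8,6) = 1+1+1+2 = 5.
By Pick's theorem I = A − B/2 + 1 = 321/2 − 5/2 + 1 = 159.

159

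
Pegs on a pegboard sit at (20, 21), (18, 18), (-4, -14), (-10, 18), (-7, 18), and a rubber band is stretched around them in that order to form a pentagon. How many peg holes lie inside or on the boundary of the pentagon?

By the shoelace formula, twice the signed area is |(20·18 − 18·21) + (18·(-14) − (-4)·18) + ((-4)·18 − (-10)·(-14)) + ((-10)·18 − (-7)·18) + ((-7)·21 − 20·18)| = 971, so the area is 485.5.
Along each edge there are gcd(|Δx|,|Δy|)+1 lattice points, so counting each shared vertex once the boundary has gcd(2,3) + gcd(22,32) + gcd(6,32) + gcd(3,0) + gcd(27,3) = 1+2+2+3+3 = 11.
Pick's theorem gives I = A − B/2 + 1 = 485.5 − 11/2 + 1 = 481, so the closed region contains I + B = 481 + 11 = 492 lattice points.

492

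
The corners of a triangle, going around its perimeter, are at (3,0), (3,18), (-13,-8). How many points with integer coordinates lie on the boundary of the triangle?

Along each edge there are gcd(|Δx|,|Δy|)+1 lattice points, so counting each shared vertex once the boundary has gcd(0,18) + gcd(16,26) + gcd(16,8) = 18+2+8 = 28.

28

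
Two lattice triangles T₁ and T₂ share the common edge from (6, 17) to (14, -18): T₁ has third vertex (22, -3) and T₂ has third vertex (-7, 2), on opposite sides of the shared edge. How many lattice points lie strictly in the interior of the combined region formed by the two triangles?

485

The union is the simple quadrilateral with vertices (6, 17), (22, -3), (14, -18), (-7, 2) in order.
By the shoelace formula, twice the signed area is |[6·(-3) − 22·17] + [22·(-18) − 14·(-3)] + [14·2 − (-7)·(-18)] + [(-7)·17 − 6·2]| = 975, so the area is 487.5.
Summing gcd(|Δx|,|Δy|) over the edges gives the boundary count: gcd(16,20) + gcd(8,15) + gcd(21,20) + gcd(13,15) = 4+1+1+1 = 7.
By Pick's theorem I = A − B/2 + 1 = 487.5 − 7/2 + 1 = 485.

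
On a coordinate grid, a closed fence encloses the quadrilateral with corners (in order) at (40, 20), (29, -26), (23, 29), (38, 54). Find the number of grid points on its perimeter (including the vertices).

Along each edge there are gcd(|Δx|,|Δy|)+1 lattice points, so counting each shared vertex once the boundary has gcd(11,46) + gcd(6,55) + gcd(15,25) + gcd(2,34) = 1+1+5+2 = 9.

9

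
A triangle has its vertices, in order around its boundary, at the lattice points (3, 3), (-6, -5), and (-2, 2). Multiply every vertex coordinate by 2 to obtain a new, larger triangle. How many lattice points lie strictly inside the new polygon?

60

By the shoelace formula, twice the signed area is |(3·(-5) − (-6)·3) + ((-6)·2 − (-2)·(-5)) + ((-2)·3 − 3·2)| = 31, so the area is 15.5.
Summing gcd(|Δx|,|Δy|) over the edges gives the boundary count: gcd(9,8) + gcd(4,7) + gcd(5,1) = 1+1+1 = 3.
Scaling by 2 multiplies the area by 2² = 4 (so the new area is 62) and multiplies the boundary lattice-point count by 2, giving 6.
By Pick's theorem, the interior count of the dilated polygon is 62 − 6/2 + 1 = 60.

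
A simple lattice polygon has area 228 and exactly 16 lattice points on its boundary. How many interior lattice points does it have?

Pick's theorem A = I + B/2 − 1 rearranges to I = A − B/2 + 1 = 228 − 16/2 + 1 = 221.

221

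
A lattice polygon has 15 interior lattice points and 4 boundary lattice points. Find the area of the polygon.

16

By Pick's theorem, A = I + B/2 − 1 = 15 + 4/2 − 1 = 16.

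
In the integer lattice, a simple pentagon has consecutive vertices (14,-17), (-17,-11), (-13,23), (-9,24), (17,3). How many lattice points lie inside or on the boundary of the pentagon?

928

The shoelace formula gives twice the area as |(14·(-11) − (-17)·(-17)) + ((-17)·23 − (-13)·(-11)) + ((-13)·24 − (-9)·23) + ((-9)·3 − 17·24) + (17·(-17) − 14·3)| = 1848, so the area is 924.
The number of boundary lattice points is Σ gcd(|Δx|,|Δy|) = gcd(31,6) + gcd(4,34) + gcd(4,1) + gcd(26,21) + gcd(3,20) = 1+2+1+1+1 = 6.
Pick's theorem gives I = A − B/2 + 1 = 924 − 6/2 + 1 = 922, so the closed region contains I + B = 922 + 6 = 928 lattice points.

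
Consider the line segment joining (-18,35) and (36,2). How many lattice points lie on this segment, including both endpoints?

4

The number of lattice points on a segment between lattice points is gcd(|Δx|,|Δy|) + 1 = gcd(54,33) + 1 = 3 + 1 = 4.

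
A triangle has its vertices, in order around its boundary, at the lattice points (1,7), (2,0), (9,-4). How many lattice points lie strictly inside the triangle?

22

The shoelace formula gives twice the area as |[1·0 − 2·7] + [2·(-4) − 9·0] + [9·7 − 1·(-4)]| = 45, so the area is 22.5.
Along each edge there are gcd(|Δx|,|Δy|)+1 lattice points, so counting each shared vertex once the boundary has gcd(1,7) + gcd(7,4) + gcd(8,11) = 1+1+1 = 3.
By Pick's theorem A = I + B/2 − 1, so I = 22.5 − 3/2 + 1 = 22.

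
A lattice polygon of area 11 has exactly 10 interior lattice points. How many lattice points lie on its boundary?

Pick's theorem gives A = I + B/2 − 1, so B = 2(A − I + 1) = 2(11 − 10 + 1) = 4.

4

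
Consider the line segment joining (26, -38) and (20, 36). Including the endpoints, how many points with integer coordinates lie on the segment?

3

The number of lattice points on a segment between lattice points is gcd(|Δx|,|Δy|) + 1 = gcd(6,74) + 1 = 2 + 1 = 3.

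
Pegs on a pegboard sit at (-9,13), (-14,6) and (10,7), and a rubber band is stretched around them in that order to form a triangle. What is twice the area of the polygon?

163

Using the shoelace formula, 2A = |((-9)·6 − (-14)·13) + ((-14)·7 − 10·6) + (10·13 − (-9)·7)| = 163, so the area is 81.5.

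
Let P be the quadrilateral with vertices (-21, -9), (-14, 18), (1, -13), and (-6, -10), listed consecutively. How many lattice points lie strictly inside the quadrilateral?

291

By the shoelace formula, twice the signed area is |((-21)·18 − (-14)·(-9)) + ((-14)·(-13) − 1·18) + (1·(-10) − (-6)·(-13)) + ((-6)·(-9) − (-21)·(-10))| = 584, so the area is 292.
Summing gcd(|Δx|,|Δy|) over the edges gives the boundary count: gcd(7,27) + gcd(15,31) + gcd(7,3) + gcd(15,1) = 1+1+1+1 = 4.
Pick's theorem gives I = A − B/2 + 1 = 292 − 4/2 + 1 = 291.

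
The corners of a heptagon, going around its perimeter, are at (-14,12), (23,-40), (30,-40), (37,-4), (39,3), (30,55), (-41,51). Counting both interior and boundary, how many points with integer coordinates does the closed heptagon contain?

The shoelace formula gives twice the area as |((-14)·(-40) − 23·12) + (23·(-40) − 30·(-40)) + (30·(-4) − 37·(-40)) + (37·3 − 39·(-4)) + (39·55 − 30·3) + (30·51 − (-41)·55) + ((-41)·12 − (-14)·51)| = 8253, so the area is 8253/2.
Along each edge there are gcd(|Δx|,|Δy|)+1 lattice points, so counting each shared vertex once the boundary has gcd(37,52) + gcd(7,0) + gcd(7,36) + gcd(2,7) + gcd(9,52) + gcd(71,4) + gcd(27,39) = 1+7+1+1+1+1+3 = 15.
Pick's theorem gives I = A − B/2 + 1 = 8253/2 − 15/2 + 1 = 4120, so the closed region contains I + B = 4120 + 15 = 4135 lattice points.

4135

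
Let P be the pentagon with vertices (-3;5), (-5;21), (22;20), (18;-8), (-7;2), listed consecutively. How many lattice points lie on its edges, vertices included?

13

Summing gcd(|Δx|,|Δy|) over the edges gives the boundary count: gcd(2,16) + gcd(27,1) + gcd(4,28) + gcd(25,10) + gcd(4,3) = 2+1+4+5+1 = 13.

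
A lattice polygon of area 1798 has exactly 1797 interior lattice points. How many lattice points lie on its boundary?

Pick's theorem gives A = I + B/2 − 1, so B = 2(A − I + 1) = 2(1798 − 1797 + 1) = 4.

4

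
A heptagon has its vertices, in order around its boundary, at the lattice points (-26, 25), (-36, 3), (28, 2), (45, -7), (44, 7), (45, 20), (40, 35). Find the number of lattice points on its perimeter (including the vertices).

Summing gcd(|Δx|,|Δy|) over the edges gives the boundary count: gcd(10,22) + gcd(64,1) + gcd(17,9) + gcd(1,14) + gcd(1,13) + gcd(5,15) + gcd(66,10) = 2+1+1+1+1+5+2 = 13.

13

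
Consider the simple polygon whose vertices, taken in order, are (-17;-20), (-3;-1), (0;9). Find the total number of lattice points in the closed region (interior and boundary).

44

The shoelace formula gives twice the area as |[(-17)·(-1) − (-3)·(-20)] + [(-3)·9 − 0·(-1)] + [0·(-20) − (-17)·9]| = 83, so the area is 41.5.
The number of boundary lattice points is Σ gcd(|Δx|,|Δy|) = gcd(14,19) + gcd(3,10) + gcd(17,29) = 1+1+1 = 3.
Pick's theorem gives I = A − B/2 + 1 = 41.5 − 3/2 + 1 = 41, so the closed region contains I + B = 41 + 3 = 44 lattice points.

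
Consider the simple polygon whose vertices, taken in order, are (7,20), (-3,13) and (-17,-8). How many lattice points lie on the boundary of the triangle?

Summing gcd(|Δx|,|Δy|) over the edges gives the boundary count: gcd(10,7) + gcd(14,21) + gcd(24,28) = 1+7+4 = 12.

12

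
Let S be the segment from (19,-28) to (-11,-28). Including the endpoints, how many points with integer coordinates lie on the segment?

31

The number of lattice points on a segment between lattice points is gcd(|Δx|,|Δy|) + 1 = gcd(30,0) + 1 = 30 + 1 = 31.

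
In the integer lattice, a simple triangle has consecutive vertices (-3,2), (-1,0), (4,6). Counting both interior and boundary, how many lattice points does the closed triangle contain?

14

By the shoelace formula, twice the signed area is |((-3)·0 − (-1)·2) + ((-1)·6 − 4·0) + (4·2 − (-3)·6)| = 22, so the area is 11.
Summing gcd(|Δx|,|Δy|) over the edges gives the boundary count: gcd(2,2) + gcd(5,6) + gcd(7,4) = 2+1+1 = 4.
Pick's theorem gives I = A − B/2 + 1 = 11 − 4/2 + 1 = 10, so the closed region contains I + B = 10 + 4 = 14 lattice points.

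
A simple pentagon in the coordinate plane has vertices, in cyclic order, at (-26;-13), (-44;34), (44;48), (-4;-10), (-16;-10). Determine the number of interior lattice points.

2734

Using the shoelace formula, 2A = |((-26)·34 − (-44)·(-13)) + ((-44)·48 − 44·34) + (44·(-10) − (-4)·48) + ((-4)·(-10) − (-16)·(-10)) + ((-16)·(-13) − (-26)·(-10))| = 5484, so the area is 2742.
Summing gcd(|Δx|,|Δy|) over the edges gives the boundary count: gcd(18,47) + gcd(88,14) + gcd(48,58) + gcd(12,0) + gcd(10,3) = 1+2+2+12+1 = 18.
By Pick's theorem A = I + B/2 − 1, so I = 2742 − 18/2 + 1 = 2734.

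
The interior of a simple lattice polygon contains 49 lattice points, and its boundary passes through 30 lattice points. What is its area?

Pick's theorem states A = I + B/2 − 1, so A = 49 + 30/2 − 1 = 63.

63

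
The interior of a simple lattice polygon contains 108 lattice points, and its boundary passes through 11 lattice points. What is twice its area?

225

Pick's theorem states A = I + B/2 − 1, so A = 108 + 11/2 − 1 = 225/2.
Hence 2A = 225.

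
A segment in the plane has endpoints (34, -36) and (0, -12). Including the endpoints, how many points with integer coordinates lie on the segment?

3

The number of lattice points on a segment between lattice points is gcd(|Δx|,|Δy|) + 1 = gcd(34,24) + 1 = 2 + 1 = 3.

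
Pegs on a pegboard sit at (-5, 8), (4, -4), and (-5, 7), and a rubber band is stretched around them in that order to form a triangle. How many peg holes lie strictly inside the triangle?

3

Using the shoelace formula, 2A = |[(-5)·(-4) − 4·8] + [4·7 − (-5)·(-4)] + [(-5)·8 − (-5)·7]| = 9, so the area is 9/2.
Along each edge there are gcd(|Δx|,|Δy|)+1 lattice points, so counting each shared vertex once the boundary has gcd(9,12) + gcd(9,11) + gcd(0,1) = 3+1+1 = 5.
By Pick's theorem A = I + B/2 − 1, so I = 9/2 − 5/2 + 1 = 3.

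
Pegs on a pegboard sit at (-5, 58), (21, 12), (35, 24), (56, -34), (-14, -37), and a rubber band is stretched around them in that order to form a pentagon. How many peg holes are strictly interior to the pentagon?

By the shoelace formula, twice the signed area is |[(-5)·12 − 21·58] + [21·24 − 35·12] + [35·(-34) − 56·24] + [56·(-37) − (-14)·(-34)] + [(-14)·58 − (-5)·(-37)]| = 7273, so the area is 3636.5.
Summing gcd(|Δx|,|Δy|) over the edges gives the boundary count: gcd(26,46) + gcd(14,12) + gcd(21,58) + gcd(70,3) + gcd(9,95) = 2+2+1+1+1 = 7.
Pick's theorem gives I = A − B/2 + 1 = 3636.5 − 7/2 + 1 = 3634.

3634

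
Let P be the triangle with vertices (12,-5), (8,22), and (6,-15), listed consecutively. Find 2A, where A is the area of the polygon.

By the shoelace formula, twice the signed area is |[12·22 − 8·(-5)] + [8·(-15) − 6·22] + [6·(-5) − 12·(-15)]| = 202, so the area is 101.

202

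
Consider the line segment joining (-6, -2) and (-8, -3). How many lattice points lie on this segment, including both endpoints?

The number of lattice points on a segment between lattice points is gcd(|Δx|,|Δy|) + 1 = gcd(2,1) + 1 = 1 + 1 = 2.

2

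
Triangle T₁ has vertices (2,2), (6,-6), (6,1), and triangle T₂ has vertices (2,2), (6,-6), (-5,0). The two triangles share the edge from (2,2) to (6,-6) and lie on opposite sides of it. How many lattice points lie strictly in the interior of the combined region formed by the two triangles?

The union is the simple quadrilateral with vertices (2,2), (6,1), (6,-6), (-5,0) in order.
Using the shoelace formula, 2A = |(2·1 − 6·2) + (6·(-6) − 6·1) + (6·0 − (-5)·(-6)) + ((-5)·2 − 2·0)| = 92, so the area is 46.
Summing gcd(|Δx|,|Δy|) over the edges gives the boundary count: gcd(4,1) + gcd(0,7) + gcd(11,6) + gcd(7,2) = 1+7+1+1 = 10.
By Pick's theorem I = A − B/2 + 1 = 46 − 10/2 + 1 = 42.

42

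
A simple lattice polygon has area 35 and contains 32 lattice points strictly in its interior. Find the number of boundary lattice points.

Pick's theorem gives A = I + B/2 − 1, so B = 2(A − I + 1) = 2(35 − 32 + 1) = 8.

8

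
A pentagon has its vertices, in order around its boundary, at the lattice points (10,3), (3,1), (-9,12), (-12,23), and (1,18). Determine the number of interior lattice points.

Using the shoelace formula, 2A = |(10·1 − 3·3) + (3·12 − (-9)·1) + ((-9)·23 − (-12)·12) + ((-12)·18 − 1·23) + (1·3 − 10·18)| = 433, so the area is 433/2.
Along each edge there are gcd(|Δx|,|Δy|)+1 lattice points, so counting each shared vertex once the boundary has gcd(7,2) + gcd(12,11) + gcd(3,11) + gcd(13,5) + gcd(9,15) = 1+1+1+1+3 = 7.
By Pick's theorem A = I + B/2 − 1, so I = 433/2 − 7/2 + 1 = 214.

214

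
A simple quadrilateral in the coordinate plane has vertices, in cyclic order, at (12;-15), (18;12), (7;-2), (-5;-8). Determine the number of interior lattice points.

195

The shoelace formula gives twice the area as |(12·12 − 18·(-15)) + (18·(-2) − 7·12) + (7·(-8) − (-5)·(-2)) + ((-5)·(-15) − 12·(-8))| = 399, so the area is 199.5.
Summing gcd(|Δx|,|Δy|) over the edges gives the boundary count: gcd(6,27) + gcd(11,14) + gcd(12,6) + gcd(17,7) = 3+1+6+1 = 11.
Pick's theorem gives I = A − B/2 + 1 = 199.5 − 11/2 + 1 = 195.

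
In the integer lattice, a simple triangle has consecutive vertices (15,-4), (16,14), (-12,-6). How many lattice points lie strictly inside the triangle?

Using the shoelace formula, 2A = |[15·14 − 16·(-4)] + [16·(-6) − (-12)·14] + [(-12)·(-4) − 15·(-6)]| = 484, so the area is 242.
The number of boundary lattice points is Σ gcd(|Δx|,|Δy|) = gcd(1,18) + gcd(28,20) + gcd(27,2) = 1+4+1 = 6.
By Pick's theorem A = I + B/2 − 1, so I = 242 − 6/2 + 1 = 240.

240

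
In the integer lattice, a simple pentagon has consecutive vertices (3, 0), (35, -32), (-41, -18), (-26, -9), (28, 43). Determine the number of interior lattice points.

The shoelace formula gives twice the area as |(3·(-32) − 35·0) + (35·(-18) − (-41)·(-32)) + ((-41)·(-9) − (-26)·(-18)) + ((-26)·43 − 28·(-9)) + (28·0 − 3·43)| = 3132, so the area is 1566.
Summing gcd(|Δx|,|Δy|) over the edges gives the boundary count: gcd(32,32) + gcd(76,14) + gcd(15,9) + gcd(54,52) + gcd(25,43) = 32+2+3+2+1 = 40.
Pick's theorem gives I = A − B/2 + 1 = 1566 − 40/2 + 1 = 1547.

1547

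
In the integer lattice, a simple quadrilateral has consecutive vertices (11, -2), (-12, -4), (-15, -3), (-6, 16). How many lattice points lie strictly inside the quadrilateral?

The shoelace formula gives twice the area as |(11·(-4) − (-12)·(-2)) + ((-12)·(-3) − (-15)·(-4)) + ((-15)·16 − (-6)·(-3)) + ((-6)·(-2) − 11·16)| = 514, so the area is 257.
The number of boundary lattice points is Σ gcd(|Δx|,|Δy|) = gcd(23,2) + gcd(3,1) + gcd(9,19) + gcd(17,18) = 1+1+1+1 = 4.
Pick's theorem gives I = A − B/2 + 1 = 257 − 4/2 + 1 = 256.

256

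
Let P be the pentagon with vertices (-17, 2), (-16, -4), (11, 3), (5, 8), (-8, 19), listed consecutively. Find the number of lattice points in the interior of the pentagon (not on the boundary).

316

The shoelace formula gives twice the area as |[(-17)·(-4) − (-16)·2] + [(-16)·3 − 11·(-4)] + [11·8 − 5·3] + [5·19 − (-8)·8] + [(-8)·2 − (-17)·19]| = 635, so the area is 635/2.
Summing gcd(|Δx|,|Δy|) over the edges gives the boundary count: gcd(1,6) + gcd(27,7) + gcd(6,5) + gcd(13,11) + gcd(9,17) = 1+1+1+1+1 = 5.
Pick's theorem gives I = A − B/2 + 1 = 635/2 − 5/2 + 1 = 316.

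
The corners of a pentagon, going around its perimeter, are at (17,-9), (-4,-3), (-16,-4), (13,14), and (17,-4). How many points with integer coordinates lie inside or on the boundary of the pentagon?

340

By the shoelace formula, twice the signed area is |[17·(-3) − (-4)·(-9)] + [(-4)·(-4) − (-16)·(-3)] + [(-16)·14 − 13·(-4)] + [13·(-4) − 17·14] + [17·(-9) − 17·(-4)]| = 666, so the area is 333.
The number of boundary lattice points is Σ gcd(|Δx|,|Δy|) = gcd(21,6) + gcd(12,1) + gcd(29,18) + gcd(4,18) + gcd(0,5) = 3+1+1+2+5 = 12.
Pick's theorem gives I = A − B/2 + 1 = 333 − 12/2 + 1 = 328, so the closed region contains I + B = 328 + 12 = 340 lattice points.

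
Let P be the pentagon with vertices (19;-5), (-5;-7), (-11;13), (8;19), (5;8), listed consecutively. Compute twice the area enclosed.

821

By the shoelace formula, twice the signed area is |(19·(-7) − (-5)·(-5)) + ((-5)·13 − (-11)·(-7)) + ((-11)·19 − 8·13) + (8·8 − 5·19) + (5·(-5) − 19·8)| = 821, so the area is 821/2.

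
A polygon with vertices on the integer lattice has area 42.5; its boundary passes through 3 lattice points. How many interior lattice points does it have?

42

From Pick's theorem, I = A − B/2 + 1 = 42.5 − 3/2 + 1 = 42.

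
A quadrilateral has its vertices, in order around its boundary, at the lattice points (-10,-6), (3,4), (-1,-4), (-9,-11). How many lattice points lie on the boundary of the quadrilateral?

Summing gcd(|Δx|,|Δy|) over the edges gives the boundary count: gcd(13,10) + gcd(4,8) + gcd(8,7) + gcd(1,5) = 1+4+1+1 = 7.

7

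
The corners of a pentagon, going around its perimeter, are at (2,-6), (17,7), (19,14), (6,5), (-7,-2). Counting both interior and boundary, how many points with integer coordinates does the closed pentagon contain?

154

Using the shoelace formula, 2A = |(2·7 − 17·(-6)) + (17·14 − 19·7) + (19·5 − 6·14) + (6·(-2) − (-7)·5) + ((-7)·(-6) − 2·(-2))| = 301, so the area is 301/2.
The number of boundary lattice points is Σ gcd(|Δx|,|Δy|) = gcd(15,13) + gcd(2,7) + gcd(13,9) + gcd(13,7) + gcd(9,4) = 1+1+1+1+1 = 5.
Pick's theorem gives I = A − B/2 + 1 = 301/2 − 5/2 + 1 = 149, so the closed region contains I + B = 149 + 5 = 154 lattice points.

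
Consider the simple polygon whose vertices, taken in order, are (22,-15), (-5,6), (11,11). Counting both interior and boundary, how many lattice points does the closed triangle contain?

By the shoelace formula, twice the signed area is |(22·6 − (-5)·(-15)) + ((-5)·11 − 11·6) + (11·(-15) − 22·11)| = 471, so the area is 471/2.
The number of boundary lattice points is Σ gcd(|Δx|,|Δy|) = gcd(27,21) + gcd(16,5) + gcd(11,26) = 3+1+1 = 5.
Pick's theorem gives I = A − B/2 + 1 = 471/2 − 5/2 + 1 = 234, so the closed region contains I + B = 234 + 5 = 239 lattice points.

239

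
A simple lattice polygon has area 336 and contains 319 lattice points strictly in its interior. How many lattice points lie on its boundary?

Pick's theorem gives A = I + B/2 − 1, so B = 2(A − I + 1) = 2(336 − 319 + 1) = 36.

36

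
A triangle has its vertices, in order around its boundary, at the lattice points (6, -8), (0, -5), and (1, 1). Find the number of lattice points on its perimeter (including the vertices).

5

Along each edge there are gcd(|Δx|,|Δy|)+1 lattice points, so counting each shared vertex once the boundary has gcd(6,3) + gcd(1,6) + gcd(5,9) = 3+1+1 = 5.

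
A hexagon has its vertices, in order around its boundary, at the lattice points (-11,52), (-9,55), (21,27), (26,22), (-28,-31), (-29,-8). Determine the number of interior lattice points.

The shoelace formula gives twice the area as |[(-11)·55 − (-9)·52] + [(-9)·27 − 21·55] + [21·22 − 26·27] + [26·(-31) − (-28)·22] + [(-28)·(-8) − (-29)·(-31)] + [(-29)·52 − (-11)·(-8)]| = 4236, so the area is 2118.
Summing gcd(|Δx|,|Δy|) over the edges gives the boundary count: gcd(2,3) + gcd(30,28) + gcd(5,5) + gcd(54,53) + gcd(1,23) + gcd(18,60) = 1+2+5+1+1+6 = 16.
By Pick's theorem A = I + B/2 − 1, so I = 2118 − 16/2 + 1 = 2111.

2111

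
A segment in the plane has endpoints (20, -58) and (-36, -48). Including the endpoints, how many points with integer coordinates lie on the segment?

3

The number of lattice points on a segment between lattice points is gcd(|Δx|,|Δy|) + 1 = gcd(56,10) + 1 = 2 + 1 = 3.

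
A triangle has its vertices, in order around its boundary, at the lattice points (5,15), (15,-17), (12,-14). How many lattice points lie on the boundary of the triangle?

Along each edge there are gcd(|Δx|,|Δy|)+1 lattice points, so counting each shared vertex once the boundary has gcd(10,32) + gcd(3,3) + gcd(7,29) = 2+3+1 = 6.

6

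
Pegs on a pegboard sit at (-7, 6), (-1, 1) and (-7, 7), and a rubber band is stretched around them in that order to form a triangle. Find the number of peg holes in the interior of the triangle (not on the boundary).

0

By the shoelace formula, twice the signed area is |[(-7)·1 − (-1)·6] + [(-1)·7 − (-7)·1] + [(-7)·6 − (-7)·7]| = 6, so the area is 3.
The number of boundary lattice points is Σ gcd(|Δx|,|Δy|) = gcd(6,5) + gcd(6,6) + gcd(0,1) = 1+6+1 = 8.
By Pick's theorem A = I + B/2 − 1, so I = 3 − 8/2 + 1 = 0.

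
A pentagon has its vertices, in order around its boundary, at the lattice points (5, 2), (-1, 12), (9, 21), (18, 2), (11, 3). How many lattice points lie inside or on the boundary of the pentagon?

Using the shoelace formula, 2A = |[5·12 − (-1)·2] + [(-1)·21 − 9·12] + [9·2 − 18·21] + [18·3 − 11·2] + [11·2 − 5·3]| = 388, so the area is 194.
Summing gcd(|Δx|,|Δy|) over the edges gives the boundary count: gcd(6,10) + gcd(10,9) + gcd(9,19) + gcd(7,1) + gcd(6,1) = 2+1+1+1+1 = 6.
Pick's theorem gives I = A − B/2 + 1 = 194 − 6/2 + 1 = 192, so the closed region contains I + B = 192 + 6 = 198 lattice points.

198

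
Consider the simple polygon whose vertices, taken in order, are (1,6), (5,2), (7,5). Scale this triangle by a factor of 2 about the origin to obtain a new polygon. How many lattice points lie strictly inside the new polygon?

The shoelace formula gives twice the area as |(1·2 − 5·6) + (5·5 − 7·2) + (7·6 − 1·5)| = 20, so the area is 10.
Along each edge there are gcd(|Δx|,|Δy|)+1 lattice points, so counting each shared vertex once the boundary has gcd(4,4) + gcd(2,3) + gcd(6,1) = 4+1+1 = 6.
Scaling by 2 multiplies the area by 2² = 4 (so the new area is 40) and multiplies the boundary lattice-point count by 2, giving 12.
By Pick's theorem, the interior count of the dilated polygon is 40 − 12/2 + 1 = 35.

35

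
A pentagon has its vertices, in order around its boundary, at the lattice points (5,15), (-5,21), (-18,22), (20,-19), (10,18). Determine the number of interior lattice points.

478

Using the shoelace formula, 2A = |[5·21 − (-5)·15] + [(-5)·22 − (-18)·21] + [(-18)·(-19) − 20·22] + [20·18 − 10·(-19)] + [10·15 − 5·18]| = 960, so the area is 480.
Summing gcd(|Δx|,|Δy|) over the edges gives the boundary count: gcd(10,6) + gcd(13,1) + gcd(38,41) + gcd(10,37) + gcd(5,3) = 2+1+1+1+1 = 6.
By Pick's theorem A = I + B/2 − 1, so I = 480 − 6/2 + 1 = 478.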